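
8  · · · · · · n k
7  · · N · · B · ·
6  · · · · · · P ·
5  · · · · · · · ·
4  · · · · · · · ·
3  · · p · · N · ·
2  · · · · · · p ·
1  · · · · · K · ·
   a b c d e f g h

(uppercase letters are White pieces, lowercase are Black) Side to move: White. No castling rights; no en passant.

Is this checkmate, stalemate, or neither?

White to move; white king on f1.
In check: yes, from the black pawn on g2.
King squares — e1: available; g1: available; e2: available; f2: available; g2: available.
Legal moves for White: Kxg2, Kf2, Ke2, Kg1, Ke1.
White is in check but has 5 legal moves → neither.

neither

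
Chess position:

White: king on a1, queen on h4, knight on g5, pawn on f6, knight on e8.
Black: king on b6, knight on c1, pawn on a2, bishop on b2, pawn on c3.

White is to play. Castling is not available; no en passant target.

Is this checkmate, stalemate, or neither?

White to move; white king on a1.
In check: yes, from the black bishop on b2.
King squares — b1: attacked by Pa2; a2: attacked by Nc1; b2: attacked by Pc3.
Legal moves for White: none.
In check with no legal moves → checkmate.

checkmate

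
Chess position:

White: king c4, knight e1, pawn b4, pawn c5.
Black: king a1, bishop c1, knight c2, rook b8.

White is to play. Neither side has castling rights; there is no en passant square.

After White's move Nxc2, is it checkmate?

no

After Nxc2: black king on a1; in check: yes, from the white knight on c2.
Black has 3 legal replies: Kb2, Ka2, Kb1.
In check but a legal move exists → not checkmate.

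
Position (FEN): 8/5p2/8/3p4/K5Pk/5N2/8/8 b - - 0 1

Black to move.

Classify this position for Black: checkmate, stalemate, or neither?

neither

Black to move; black king on h4.
In check: yes, from the white knight on f3.
Legal moves for Black: Kxg4, Kh3, Kg3.
Black is in check but has 3 legal moves → neither.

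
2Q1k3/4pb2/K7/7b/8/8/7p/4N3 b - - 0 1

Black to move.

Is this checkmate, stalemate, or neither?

checkmate

Black to move; black king on e8.
In check: yes, from the white queen on c8.
King squares — d7: attacked by Qc8; e7: own pawn; f7: own bishop; d8: attacked by Qc8; f8: attacked by Qc8.
Legal moves for Black: none.
In check with no legal moves → checkmate.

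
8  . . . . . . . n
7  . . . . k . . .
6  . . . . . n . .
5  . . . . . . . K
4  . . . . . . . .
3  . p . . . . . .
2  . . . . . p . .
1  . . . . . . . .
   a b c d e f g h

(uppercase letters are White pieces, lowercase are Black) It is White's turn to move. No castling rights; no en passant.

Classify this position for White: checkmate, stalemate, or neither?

neither

White to move; white king on h5.
In check: yes, from the black knight on f6.
King squares — g4: attacked by Nf6; h4: available; g5: available; g6: attacked by Nh8; h6: available.
Legal moves for White: Kh6, Kg5, Kh4.
White is in check but has 3 legal moves → neither.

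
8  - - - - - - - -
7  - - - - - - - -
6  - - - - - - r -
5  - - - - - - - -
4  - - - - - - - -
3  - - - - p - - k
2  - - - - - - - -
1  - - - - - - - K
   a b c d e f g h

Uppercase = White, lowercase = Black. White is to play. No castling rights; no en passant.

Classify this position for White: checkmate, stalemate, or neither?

stalemate

White to move; white king on h1.
In check: no.
King squares — g1: attacked by Rg6; g2: attacked by Kh3; h2: attacked by Kh3.
Legal moves for White: none.
Not in check and no legal moves → stalemate.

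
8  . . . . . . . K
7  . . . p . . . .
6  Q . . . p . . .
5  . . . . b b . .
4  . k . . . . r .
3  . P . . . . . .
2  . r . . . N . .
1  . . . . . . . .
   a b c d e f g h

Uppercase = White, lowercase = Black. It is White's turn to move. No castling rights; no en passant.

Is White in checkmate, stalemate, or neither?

checkmate

White to move; white king on h8.
In check: yes, from the black bishop on e5.
King squares — g7: attacked by Rg4; h7: attacked by Bf5; g8: attacked by Rg4.
Legal moves for White: none.
In check with no legal moves → checkmate.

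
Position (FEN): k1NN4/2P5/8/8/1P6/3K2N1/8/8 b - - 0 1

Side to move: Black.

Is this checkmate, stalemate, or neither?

Black to move; black king on a8.
In check: no.
King squares — a7: attacked by Nc8; b7: attacked by Nd8; b8: attacked by Pc7.
Legal moves for Black: none.
Not in check and no legal moves → stalemate.

stalemate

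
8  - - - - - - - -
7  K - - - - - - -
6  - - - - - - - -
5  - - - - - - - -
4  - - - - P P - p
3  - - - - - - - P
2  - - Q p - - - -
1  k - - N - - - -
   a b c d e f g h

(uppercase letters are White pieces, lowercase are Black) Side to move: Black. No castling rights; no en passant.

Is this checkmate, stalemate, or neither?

Black to move; black king on a1.
In check: no.
King squares — b1: attacked by Qc2; a2: attacked by Qc2; b2: attacked by Nd1.
Legal moves for Black: none.
Not in check and no legal moves → stalemate.

stalemate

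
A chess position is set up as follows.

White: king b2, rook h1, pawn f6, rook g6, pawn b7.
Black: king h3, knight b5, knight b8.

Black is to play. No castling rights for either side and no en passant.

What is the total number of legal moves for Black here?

Black to move; king on h3.
In check: yes, from the white rook on h1.
Legal moves: none.
Count: 0.

0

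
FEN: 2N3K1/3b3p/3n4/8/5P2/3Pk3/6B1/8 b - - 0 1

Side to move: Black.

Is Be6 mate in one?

no

After Be6: white king on g8; in check: yes, from the black bishop on e6.
White has 4 legal replies: Kh8, Kf8, Kxh7, Kg7.
In check but a legal move exists → not checkmate.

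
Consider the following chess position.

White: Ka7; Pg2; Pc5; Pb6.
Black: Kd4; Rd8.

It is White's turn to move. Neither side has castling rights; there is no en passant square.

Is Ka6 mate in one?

no

After Ka6: black king on d4; in check: no.
Black is not in check, so this cannot be checkmate.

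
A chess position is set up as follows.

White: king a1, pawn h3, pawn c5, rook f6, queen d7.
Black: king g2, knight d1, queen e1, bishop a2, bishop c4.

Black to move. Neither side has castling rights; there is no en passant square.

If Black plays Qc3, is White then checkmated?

After Qc3: white king on a1; in check: yes, from the black queen on c3.
King squares — b1: attacked by Ba2; a2: attacked by Bc4; b2: attacked by Nd1.
White has no legal moves → checkmate.

yes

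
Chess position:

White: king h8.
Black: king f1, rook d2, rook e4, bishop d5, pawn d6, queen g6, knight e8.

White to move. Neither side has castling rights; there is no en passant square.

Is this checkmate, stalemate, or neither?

White to move; white king on h8.
In check: no.
King squares — g7: attacked by Qg6; h7: attacked by Qg6; g8: attacked by Bd5.
Legal moves for White: none.
Not in check and no legal moves → stalemate.

stalemate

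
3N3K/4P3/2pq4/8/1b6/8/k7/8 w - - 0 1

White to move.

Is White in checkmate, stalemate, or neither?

White to move; white king on h8.
In check: no.
Legal moves for White: Kg8, Kh7, Kg7, Nf7, Nb7, Ne6, Nxc6, e8=Q, e8=R, e8=B, e8=N.
White has 11 legal moves and is not in check → neither.

neither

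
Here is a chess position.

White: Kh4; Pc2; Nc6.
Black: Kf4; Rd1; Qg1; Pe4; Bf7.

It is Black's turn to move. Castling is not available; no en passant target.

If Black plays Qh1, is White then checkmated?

After Qh1: white king on h4; in check: yes, from the black queen on h1.
King squares — g3: attacked by Kf4; h3: attacked by Qh1; g4: attacked by Kf4; g5: attacked by Kf4; h5: attacked by Qh1.
White has no legal moves → checkmate.

yes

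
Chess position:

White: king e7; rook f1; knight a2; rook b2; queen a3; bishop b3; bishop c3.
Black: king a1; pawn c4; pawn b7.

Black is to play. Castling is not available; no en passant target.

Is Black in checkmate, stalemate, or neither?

Black to move; black king on a1.
In check: yes, from the white rook on f1.
King squares — b1: attacked by Rf1; a2: attacked by Rb2; b2: attacked by Qa3.
Legal moves for Black: none.
In check with no legal moves → checkmate.

checkmate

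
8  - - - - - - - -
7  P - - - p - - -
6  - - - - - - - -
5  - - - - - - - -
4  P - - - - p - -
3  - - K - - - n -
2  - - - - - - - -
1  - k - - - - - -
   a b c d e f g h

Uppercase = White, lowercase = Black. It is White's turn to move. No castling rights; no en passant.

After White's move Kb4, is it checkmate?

After Kb4: black king on b1; in check: no.
Black is not in check, so this cannot be checkmate.

no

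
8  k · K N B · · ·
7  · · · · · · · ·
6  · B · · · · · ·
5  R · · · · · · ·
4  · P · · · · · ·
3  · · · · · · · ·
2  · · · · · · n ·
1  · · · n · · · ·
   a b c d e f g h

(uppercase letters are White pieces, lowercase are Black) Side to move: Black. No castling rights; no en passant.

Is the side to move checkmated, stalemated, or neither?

checkmate

Black to move; black king on a8.
In check: yes, from the white rook on a5.
King squares — a7: attacked by Ra5; b7: attacked by Kc8; b8: attacked by Kc8.
Legal moves for Black: none.
In check with no legal moves → checkmate.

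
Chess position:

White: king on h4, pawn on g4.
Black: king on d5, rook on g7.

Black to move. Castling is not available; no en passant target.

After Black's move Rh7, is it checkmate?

After Rh7: white king on h4; in check: yes, from the black rook on h7.
White has 2 legal replies: Kg5, Kg3.
In check but a legal move exists → not checkmate.

no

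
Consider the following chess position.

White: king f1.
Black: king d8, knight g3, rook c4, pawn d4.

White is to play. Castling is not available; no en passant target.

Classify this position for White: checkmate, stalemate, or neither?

neither

White to move; white king on f1.
In check: yes, from the black knight on g3.
King squares — e1: available; g1: available; e2: attacked by Ng3; f2: available; g2: available.
Legal moves for White: Kg2, Kf2, Kg1, Ke1.
White is in check but has 4 legal moves → neither.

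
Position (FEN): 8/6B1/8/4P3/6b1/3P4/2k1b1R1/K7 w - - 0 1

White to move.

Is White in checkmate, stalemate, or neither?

White to move; white king on a1.
In check: no.
Legal moves for White: Bh8, Bf8, Bh6, Bf6, Rxg4, Rg3, Rh2, Rf2, Rxe2+, Rg1, Ka2, e6, d4.
White has 13 legal moves and is not in check → neither.

neither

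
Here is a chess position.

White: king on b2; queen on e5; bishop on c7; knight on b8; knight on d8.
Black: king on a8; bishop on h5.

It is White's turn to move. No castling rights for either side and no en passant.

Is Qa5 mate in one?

yes

After Qa5: black king on a8; in check: yes, from the white queen on a5.
King squares — a7: attacked by Qa5; b7: attacked by Nd8; b8: attacked by Bc7.
Black has no legal moves → checkmate.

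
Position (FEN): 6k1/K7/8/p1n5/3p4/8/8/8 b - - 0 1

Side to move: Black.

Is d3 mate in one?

After d3: white king on a7; in check: no.
White is not in check, so this cannot be checkmate.

no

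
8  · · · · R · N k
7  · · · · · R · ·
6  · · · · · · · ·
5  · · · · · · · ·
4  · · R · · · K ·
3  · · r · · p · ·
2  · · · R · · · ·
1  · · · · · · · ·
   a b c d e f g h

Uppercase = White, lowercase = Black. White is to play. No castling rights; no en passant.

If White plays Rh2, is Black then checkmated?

After Rh2: black king on h8; in check: yes, from the white rook on h2.
King squares — g7: attacked by Rf7; h7: attacked by Rh2; g8: attacked by Re8.
Black has no legal moves → checkmate.

yes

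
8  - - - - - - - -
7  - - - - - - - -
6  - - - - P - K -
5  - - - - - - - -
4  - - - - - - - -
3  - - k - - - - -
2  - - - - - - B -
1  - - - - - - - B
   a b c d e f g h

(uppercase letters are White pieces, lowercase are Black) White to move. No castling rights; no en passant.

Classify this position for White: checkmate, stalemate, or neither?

neither

White to move; white king on g6.
In check: no.
Legal moves for White: Kh7, Kg7, Kf7, Kh6, Kf6, Kh5, Kg5, Kf5, Ba8, Bb7, Bc6, Bd5, Be4, Bh3, Bf3, Bf1, e7.
White has 17 legal moves and is not in check → neither.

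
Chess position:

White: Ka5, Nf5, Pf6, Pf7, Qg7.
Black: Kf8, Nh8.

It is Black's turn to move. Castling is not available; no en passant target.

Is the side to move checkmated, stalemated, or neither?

Black to move; black king on f8.
In check: yes, from the white queen on g7.
King squares — e7: attacked by Nf5; f7: attacked by Qg7; g7: attacked by Nf5; e8: attacked by Pf7; g8: attacked by Pf7.
Legal moves for Black: none.
In check with no legal moves → checkmate.

checkmate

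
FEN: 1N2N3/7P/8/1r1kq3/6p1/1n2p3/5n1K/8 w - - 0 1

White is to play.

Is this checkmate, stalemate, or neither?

White to move; white king on h2.
In check: yes, from the black queen on e5.
King squares — g1: available; h1: attacked by Nf2; g2: available; g3: attacked by Qe5; h3: attacked by Nf2.
Legal moves for White: Kg2, Kg1.
White is in check but has 2 legal moves → neither.

neither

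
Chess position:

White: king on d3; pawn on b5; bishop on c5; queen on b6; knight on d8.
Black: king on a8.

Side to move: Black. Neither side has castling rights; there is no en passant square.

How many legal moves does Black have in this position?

0

Black to move; king on a8.
In check: no.
Legal moves: none.
Count: 0.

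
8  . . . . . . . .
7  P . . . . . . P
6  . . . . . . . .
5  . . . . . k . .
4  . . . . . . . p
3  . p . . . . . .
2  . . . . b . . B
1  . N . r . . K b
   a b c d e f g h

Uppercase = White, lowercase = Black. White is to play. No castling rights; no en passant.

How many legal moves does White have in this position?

White to move; king on g1.
In check: yes, from the black rook on d1.
Legal moves: Kf2.
Count: 1.

1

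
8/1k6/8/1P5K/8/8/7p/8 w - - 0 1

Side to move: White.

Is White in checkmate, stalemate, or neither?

White to move; white king on h5.
In check: no.
Legal moves for White: Kh6, Kg6, Kg5, Kh4, Kg4, b6.
White has 6 legal moves and is not in check → neither.

neither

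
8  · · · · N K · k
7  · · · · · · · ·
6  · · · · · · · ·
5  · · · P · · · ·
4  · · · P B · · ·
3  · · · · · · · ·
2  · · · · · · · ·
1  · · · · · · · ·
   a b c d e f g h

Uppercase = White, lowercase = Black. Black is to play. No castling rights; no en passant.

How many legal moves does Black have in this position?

Black to move; king on h8.
In check: no.
Legal moves: none.
Count: 0.

0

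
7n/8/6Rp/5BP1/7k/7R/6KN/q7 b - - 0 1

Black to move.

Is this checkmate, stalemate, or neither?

checkmate

Black to move; black king on h4.
In check: yes, from the white rook on h3.
King squares — g3: attacked by Kg2; h3: attacked by Kg2; g4: attacked by Nh2; g5: attacked by Rg6; h5: attacked by Rh3.
Legal moves for Black: none.
In check with no legal moves → checkmate.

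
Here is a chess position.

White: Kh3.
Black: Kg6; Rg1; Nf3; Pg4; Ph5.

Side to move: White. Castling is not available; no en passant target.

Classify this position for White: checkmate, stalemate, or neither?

White to move; white king on h3.
In check: yes, from the black pawn on g4.
King squares — g2: attacked by Rg1; h2: attacked by Nf3; g3: attacked by Rg1; g4: attacked by Rg1; h4: attacked by Nf3.
Legal moves for White: none.
In check with no legal moves → checkmate.

checkmate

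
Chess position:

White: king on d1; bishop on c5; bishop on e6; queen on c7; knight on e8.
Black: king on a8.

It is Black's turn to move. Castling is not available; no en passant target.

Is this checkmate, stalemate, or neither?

stalemate

Black to move; black king on a8.
In check: no.
King squares — a7: attacked by Bc5; b7: attacked by Qc7; b8: attacked by Qc7.
Legal moves for Black: none.
Not in check and no legal moves → stalemate.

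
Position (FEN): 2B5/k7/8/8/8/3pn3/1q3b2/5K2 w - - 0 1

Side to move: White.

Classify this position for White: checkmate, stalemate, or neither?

White to move; white king on f1.
In check: yes, from the black knight on e3.
King squares — e1: attacked by Bf2; g1: attacked by Bf2; e2: attacked by Qb2; f2: attacked by Qb2; g2: attacked by Ne3.
Legal moves for White: none.
In check with no legal moves → checkmate.

checkmate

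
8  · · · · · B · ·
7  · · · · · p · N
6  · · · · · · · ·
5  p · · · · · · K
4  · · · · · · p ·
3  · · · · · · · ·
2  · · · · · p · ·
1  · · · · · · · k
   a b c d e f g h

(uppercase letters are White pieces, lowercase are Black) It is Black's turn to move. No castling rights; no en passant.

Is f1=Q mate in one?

no

After f1=Q: white king on h5; in check: no.
White is not in check, so this cannot be checkmate.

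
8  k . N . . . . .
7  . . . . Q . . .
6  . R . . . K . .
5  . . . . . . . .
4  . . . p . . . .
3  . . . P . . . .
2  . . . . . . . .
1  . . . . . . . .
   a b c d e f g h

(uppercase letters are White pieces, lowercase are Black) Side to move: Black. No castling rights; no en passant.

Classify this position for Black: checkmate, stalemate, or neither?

Black to move; black king on a8.
In check: no.
King squares — a7: attacked by Qe7; b7: attacked by Rb6; b8: attacked by Rb6.
Legal moves for Black: none.
Not in check and no legal moves → stalemate.

stalemate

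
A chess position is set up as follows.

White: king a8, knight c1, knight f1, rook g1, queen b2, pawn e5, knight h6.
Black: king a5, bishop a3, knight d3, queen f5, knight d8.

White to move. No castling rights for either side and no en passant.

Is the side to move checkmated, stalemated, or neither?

White to move; white king on a8.
In check: no.
Legal moves for White include: Kb8, Ka7, Ng8, Nf7, Nxf5, Ng4, Qb8, Qb7, Qb6+, Qb5+, Qd4, Qb4+, Qc3+, Qb3, Qxa3+, Qh2, Qg2, Qf2, ... (list truncated; more exist).
White has legal moves and is not in check → neither.

neither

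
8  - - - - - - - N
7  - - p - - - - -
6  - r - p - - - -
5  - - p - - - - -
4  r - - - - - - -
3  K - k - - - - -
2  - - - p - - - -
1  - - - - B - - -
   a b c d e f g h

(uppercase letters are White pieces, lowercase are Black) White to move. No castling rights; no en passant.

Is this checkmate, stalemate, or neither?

White to move; white king on a3.
In check: yes, from the black rook on a4.
King squares — a2: attacked by Ra4; b2: attacked by Kc3; b3: attacked by Kc3; a4: available; b4: attacked by Kc3.
Legal moves for White: Kxa4.
White is in check but has 1 legal move → neither.

neither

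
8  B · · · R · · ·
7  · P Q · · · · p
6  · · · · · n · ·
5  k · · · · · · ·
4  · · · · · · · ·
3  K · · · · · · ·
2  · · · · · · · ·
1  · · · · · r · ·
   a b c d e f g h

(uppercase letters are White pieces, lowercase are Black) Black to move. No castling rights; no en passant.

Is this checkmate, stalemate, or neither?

neither

Black to move; black king on a5.
In check: yes, from the white queen on c7.
King squares — a4: attacked by Ka3; b4: attacked by Ka3; b5: available; a6: available; b6: attacked by Qc7.
Legal moves for Black: Ka6, Kb5.
Black is in check but has 2 legal moves → neither.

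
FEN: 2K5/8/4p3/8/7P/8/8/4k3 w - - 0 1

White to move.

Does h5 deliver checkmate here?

After h5: black king on e1; in check: no.
Black is not in check, so this cannot be checkmate.

no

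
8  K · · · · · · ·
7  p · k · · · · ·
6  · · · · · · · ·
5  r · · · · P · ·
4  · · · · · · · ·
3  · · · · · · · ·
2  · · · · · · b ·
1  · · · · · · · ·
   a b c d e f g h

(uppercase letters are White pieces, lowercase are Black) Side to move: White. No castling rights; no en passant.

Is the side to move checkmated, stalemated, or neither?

White to move; white king on a8.
In check: yes, from the black bishop on g2.
King squares — a7: attacked by Ra5; b7: attacked by Bg2; b8: attacked by Kc7.
Legal moves for White: none.
In check with no legal moves → checkmate.

checkmate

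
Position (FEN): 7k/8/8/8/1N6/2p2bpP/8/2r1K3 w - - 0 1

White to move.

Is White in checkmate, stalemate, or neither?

checkmate

White to move; white king on e1.
In check: yes, from the black rook on c1.
King squares — d1: attacked by Rc1; f1: attacked by Rc1; d2: attacked by Pc3; e2: attacked by Bf3; f2: attacked by Pg3.
Legal moves for White: none.
In check with no legal moves → checkmate.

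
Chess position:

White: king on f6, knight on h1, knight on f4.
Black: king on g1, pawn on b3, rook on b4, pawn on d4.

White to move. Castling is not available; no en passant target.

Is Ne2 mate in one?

After Ne2: black king on g1; in check: yes, from the white knight on e2.
Black has 4 legal replies: Kh2, Kg2, Kxh1, Kf1.
In check but a legal move exists → not checkmate.

no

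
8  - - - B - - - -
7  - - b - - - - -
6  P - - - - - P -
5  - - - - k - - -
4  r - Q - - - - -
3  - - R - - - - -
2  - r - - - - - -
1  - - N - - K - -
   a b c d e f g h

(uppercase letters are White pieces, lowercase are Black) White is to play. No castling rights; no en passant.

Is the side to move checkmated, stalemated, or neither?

White to move; white king on f1.
In check: no.
Legal moves for White include: Be7, Bxc7+, Bf6+, Bg5, Bh4, Qg8, Qf7, Qxc7+, Qe6+, Qc6, Qd5+, Qc5+, Qb5+, Qh4, Qg4, Qf4+, Qe4+, Qd4+, ... (list truncated; more exist).
White has legal moves and is not in check → neither.

neither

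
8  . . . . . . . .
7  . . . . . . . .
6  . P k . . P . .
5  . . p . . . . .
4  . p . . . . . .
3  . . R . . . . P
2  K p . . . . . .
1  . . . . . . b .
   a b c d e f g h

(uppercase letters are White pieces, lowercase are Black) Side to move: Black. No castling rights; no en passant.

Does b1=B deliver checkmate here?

no

After b1=B: white king on a2; in check: yes, from the black bishop on b1.
White has 4 legal replies: Kb3, Kb2, Kxb1, Ka1.
In check but a legal move exists → not checkmate.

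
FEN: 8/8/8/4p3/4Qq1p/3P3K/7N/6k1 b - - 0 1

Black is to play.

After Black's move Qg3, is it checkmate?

After Qg3: white king on h3; in check: yes, from the black queen on g3.
King squares — g2: attacked by Kg1; h2: own knight; g3: attacked by Ph4; g4: attacked by Qg3; h4: attacked by Qg3.
White has no legal moves → checkmate.

yes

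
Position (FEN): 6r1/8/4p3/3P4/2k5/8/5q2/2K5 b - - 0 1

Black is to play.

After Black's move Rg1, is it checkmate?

yes

After Rg1: white king on c1; in check: yes, from the black rook on g1.
King squares — b1: attacked by Rg1; d1: attacked by Rg1; b2: attacked by Qf2; c2: attacked by Qf2; d2: attacked by Qf2.
White has no legal moves → checkmate.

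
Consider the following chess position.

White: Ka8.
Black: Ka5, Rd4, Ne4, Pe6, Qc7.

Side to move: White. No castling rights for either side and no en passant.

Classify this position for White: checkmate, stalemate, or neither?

White to move; white king on a8.
In check: no.
King squares — a7: attacked by Qc7; b7: attacked by Qc7; b8: attacked by Qc7.
Legal moves for White: none.
Not in check and no legal moves → stalemate.

stalemate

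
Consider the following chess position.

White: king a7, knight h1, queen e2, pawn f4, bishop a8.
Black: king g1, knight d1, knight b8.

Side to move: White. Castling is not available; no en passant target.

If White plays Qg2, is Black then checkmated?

yes

After Qg2: black king on g1; in check: yes, from the white queen on g2.
King squares — f1: attacked by Qg2; h1: attacked by Qg2; f2: attacked by Nh1; g2: attacked by Ba8; h2: attacked by Qg2.
Black has no legal moves → checkmate.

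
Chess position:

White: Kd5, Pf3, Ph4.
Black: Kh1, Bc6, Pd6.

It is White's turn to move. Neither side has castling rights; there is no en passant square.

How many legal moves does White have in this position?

White to move; king on d5.
In check: yes, from the black bishop on c6.
Legal moves: Ke6, Kxd6, Kxc6, Kd4, Kc4.
Count: 5.

5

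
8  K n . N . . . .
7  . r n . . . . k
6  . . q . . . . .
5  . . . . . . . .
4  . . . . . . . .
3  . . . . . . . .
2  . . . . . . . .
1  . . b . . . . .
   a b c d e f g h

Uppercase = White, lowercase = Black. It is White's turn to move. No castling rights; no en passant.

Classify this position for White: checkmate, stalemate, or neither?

checkmate

White to move; white king on a8.
In check: yes, from the black knight on c7.
King squares — a7: attacked by Rb7; b7: attacked by Qc6; b8: attacked by Rb7.
Legal moves for White: none.
In check with no legal moves → checkmate.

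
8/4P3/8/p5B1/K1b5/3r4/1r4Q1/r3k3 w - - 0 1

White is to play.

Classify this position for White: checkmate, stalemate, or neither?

checkmate

White to move; white king on a4.
In check: yes, from the black rook on a1.
King squares — a3: attacked by Ra1; b3: attacked by Rb2; b4: attacked by Rb2; a5: attacked by Ra1; b5: attacked by Rb2.
Legal moves for White: none.
In check with no legal moves → checkmate.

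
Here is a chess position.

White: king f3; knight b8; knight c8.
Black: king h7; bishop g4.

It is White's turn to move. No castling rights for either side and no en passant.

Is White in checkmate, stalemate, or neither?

neither

White to move; white king on f3.
In check: yes, from the black bishop on g4.
King squares — e2: attacked by Bg4; f2: available; g2: available; e3: available; g3: available; e4: available; f4: available; g4: available.
Legal moves for White: Kxg4, Kf4, Ke4, Kg3, Ke3, Kg2, Kf2.
White is in check but has 7 legal moves → neither.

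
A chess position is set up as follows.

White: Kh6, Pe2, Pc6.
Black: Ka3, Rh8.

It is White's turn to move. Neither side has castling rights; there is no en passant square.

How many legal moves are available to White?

3

White to move; king on h6.
In check: yes, from the black rook on h8.
Legal moves: Kg7, Kg6, Kg5.
Count: 3.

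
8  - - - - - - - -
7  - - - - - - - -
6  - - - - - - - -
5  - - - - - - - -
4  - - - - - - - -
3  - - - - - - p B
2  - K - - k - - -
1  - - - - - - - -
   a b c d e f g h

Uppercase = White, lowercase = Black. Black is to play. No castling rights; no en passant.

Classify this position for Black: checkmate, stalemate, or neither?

neither

Black to move; black king on e2.
In check: no.
Legal moves for Black: Kf3, Ke3, Kd3, Kf2, Kd2, Ke1, Kd1, g2.
Black has 8 legal moves and is not in check → neither.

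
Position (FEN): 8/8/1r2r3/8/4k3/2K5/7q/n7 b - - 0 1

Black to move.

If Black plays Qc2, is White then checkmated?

After Qc2: white king on c3; in check: yes, from the black queen on c2.
King squares — b2: attacked by Qc2; c2: attacked by Na1; d2: attacked by Qc2; b3: attacked by Na1; d3: attacked by Qc2; b4: attacked by Rb6; c4: attacked by Qc2; d4: attacked by Ke4.
White has no legal moves → checkmate.

yes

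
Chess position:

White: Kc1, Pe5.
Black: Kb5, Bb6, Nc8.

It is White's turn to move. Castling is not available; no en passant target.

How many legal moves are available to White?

White to move; king on c1.
In check: no.
Legal moves: Kd2, Kc2, Kb2, Kd1, Kb1, e6.
Count: 6.

6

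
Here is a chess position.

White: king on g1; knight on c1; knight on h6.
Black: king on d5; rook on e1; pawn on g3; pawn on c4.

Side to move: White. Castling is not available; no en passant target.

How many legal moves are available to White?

1

White to move; king on g1.
In check: yes, from the black rook on e1.
Legal moves: Kg2.
Count: 1.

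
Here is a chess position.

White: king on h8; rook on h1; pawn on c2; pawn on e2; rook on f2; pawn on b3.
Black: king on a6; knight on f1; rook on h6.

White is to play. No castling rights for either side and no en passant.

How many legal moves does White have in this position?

White to move; king on h8.
In check: yes, from the black rook on h6.
Legal moves: Kg8, Kg7, Rxh6+.
Count: 3.

3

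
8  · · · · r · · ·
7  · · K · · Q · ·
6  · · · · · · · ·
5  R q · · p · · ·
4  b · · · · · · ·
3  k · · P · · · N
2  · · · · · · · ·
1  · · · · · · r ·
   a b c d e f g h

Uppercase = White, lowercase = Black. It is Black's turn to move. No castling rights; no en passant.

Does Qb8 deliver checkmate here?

yes

After Qb8: white king on c7; in check: yes, from the black queen on b8.
King squares — b6: attacked by Qb8; c6: attacked by Ba4; d6: attacked by Qb8; b7: attacked by Qb8; d7: attacked by Ba4; b8: attacked by Re8; c8: attacked by Qb8; d8: attacked by Qb8.
White has no legal moves → checkmate.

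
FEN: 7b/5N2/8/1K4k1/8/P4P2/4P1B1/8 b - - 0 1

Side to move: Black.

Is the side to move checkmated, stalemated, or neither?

Black to move; black king on g5.
In check: yes, from the white knight on f7.
Legal moves for Black: Kg6, Kf6, Kh5, Kf5, Kh4, Kf4.
Black is in check but has 6 legal moves → neither.

neither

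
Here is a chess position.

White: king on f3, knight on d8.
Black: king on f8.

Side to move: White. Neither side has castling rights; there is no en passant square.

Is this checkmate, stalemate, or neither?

White to move; white king on f3.
In check: no.
Legal moves for White: Nf7, Nb7, Ne6+, Nc6, Kg4, Kf4, Ke4, Kg3, Ke3, Kg2, Kf2, Ke2.
White has 12 legal moves and is not in check → neither.

neither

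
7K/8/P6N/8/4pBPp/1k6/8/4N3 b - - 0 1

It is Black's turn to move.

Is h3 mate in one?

After h3: white king on h8; in check: no.
White is not in check, so this cannot be checkmate.

no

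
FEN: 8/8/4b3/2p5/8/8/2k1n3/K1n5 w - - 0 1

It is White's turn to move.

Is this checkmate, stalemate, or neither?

stalemate

White to move; white king on a1.
In check: no.
King squares — b1: attacked by Kc2; a2: attacked by Nc1; b2: attacked by Kc2.
Legal moves for White: none.
Not in check and no legal moves → stalemate.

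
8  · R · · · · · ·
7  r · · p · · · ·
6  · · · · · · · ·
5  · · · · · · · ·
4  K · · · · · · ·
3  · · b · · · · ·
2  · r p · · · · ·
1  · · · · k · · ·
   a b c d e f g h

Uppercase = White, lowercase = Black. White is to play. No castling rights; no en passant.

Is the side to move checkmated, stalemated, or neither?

White to move; white king on a4.
In check: yes, from the black rook on a7.
King squares — a3: attacked by Ra7; b3: attacked by Rb2; b4: attacked by Rb2; a5: attacked by Bc3; b5: attacked by Rb2.
Legal moves for White: none.
In check with no legal moves → checkmate.

checkmate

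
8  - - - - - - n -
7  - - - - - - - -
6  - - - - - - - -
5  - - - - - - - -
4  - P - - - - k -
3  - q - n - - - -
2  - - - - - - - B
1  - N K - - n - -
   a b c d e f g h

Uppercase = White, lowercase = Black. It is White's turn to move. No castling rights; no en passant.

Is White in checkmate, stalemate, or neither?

checkmate

White to move; white king on c1.
In check: yes, from the black knight on d3.
King squares — b1: own knight; d1: attacked by Qb3; b2: attacked by Qb3; c2: attacked by Qb3; d2: attacked by Nf1.
Legal moves for White: none.
In check with no legal moves → checkmate.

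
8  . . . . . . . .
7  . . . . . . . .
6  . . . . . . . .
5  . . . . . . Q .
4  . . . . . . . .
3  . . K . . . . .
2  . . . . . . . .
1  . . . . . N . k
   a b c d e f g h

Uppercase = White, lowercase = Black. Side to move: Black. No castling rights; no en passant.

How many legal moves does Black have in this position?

Black to move; king on h1.
In check: no.
Legal moves: none.
Count: 0.

0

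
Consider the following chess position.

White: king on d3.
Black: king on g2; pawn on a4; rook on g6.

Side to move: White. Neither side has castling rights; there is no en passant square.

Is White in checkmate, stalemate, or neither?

neither

White to move; white king on d3.
In check: no.
Legal moves for White: Ke4, Kd4, Kc4, Ke3, Kc3, Ke2, Kd2, Kc2.
White has 8 legal moves and is not in check → neither.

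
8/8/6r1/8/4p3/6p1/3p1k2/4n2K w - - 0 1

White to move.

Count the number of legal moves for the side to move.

White to move; king on h1.
In check: no.
Legal moves: none.
Count: 0.

0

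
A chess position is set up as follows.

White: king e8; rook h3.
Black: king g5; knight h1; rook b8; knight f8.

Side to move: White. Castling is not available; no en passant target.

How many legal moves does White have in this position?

White to move; king on e8.
In check: yes, from the black rook on b8.
Legal moves: Kf7, Ke7.
Count: 2.

2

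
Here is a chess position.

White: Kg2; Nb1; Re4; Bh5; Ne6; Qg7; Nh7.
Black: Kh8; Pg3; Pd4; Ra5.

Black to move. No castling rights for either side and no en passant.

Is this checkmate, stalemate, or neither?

Black to move; black king on h8.
In check: yes, from the white queen on g7.
King squares — g7: attacked by Ne6; h7: attacked by Qg7; g8: attacked by Qg7.
Legal moves for Black: none.
In check with no legal moves → checkmate.

checkmate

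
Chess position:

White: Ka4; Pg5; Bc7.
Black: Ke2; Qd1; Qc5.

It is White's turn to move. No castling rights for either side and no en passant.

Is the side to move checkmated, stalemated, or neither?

White to move; white king on a4.
In check: yes, from the black queen on d1.
King squares — a3: attacked by Qc5; b3: attacked by Qd1; b4: attacked by Qc5; a5: attacked by Qc5; b5: attacked by Qc5.
Legal moves for White: none.
In check with no legal moves → checkmate.

checkmate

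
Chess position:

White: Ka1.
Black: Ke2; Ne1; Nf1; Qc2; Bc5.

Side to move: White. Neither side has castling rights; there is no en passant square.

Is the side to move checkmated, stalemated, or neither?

White to move; white king on a1.
In check: no.
King squares — b1: attacked by Qc2; a2: attacked by Qc2; b2: attacked by Qc2.
Legal moves for White: none.
Not in check and no legal moves → stalemate.

stalemate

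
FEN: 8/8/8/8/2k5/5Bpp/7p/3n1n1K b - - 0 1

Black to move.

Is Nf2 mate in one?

yes

After Nf2: white king on h1; in check: yes, from the black knight on f2.
King squares — g1: attacked by Ph2; g2: attacked by Ph3; h2: attacked by Nf1.
White has no legal moves → checkmate.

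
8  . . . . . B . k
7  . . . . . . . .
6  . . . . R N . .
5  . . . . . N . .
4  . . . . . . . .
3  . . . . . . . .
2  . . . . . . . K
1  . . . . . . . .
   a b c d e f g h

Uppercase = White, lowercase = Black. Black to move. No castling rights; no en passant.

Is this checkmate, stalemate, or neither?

stalemate

Black to move; black king on h8.
In check: no.
King squares — g7: attacked by Nf5; h7: attacked by Nf6; g8: attacked by Nf6.
Legal moves for Black: none.
Not in check and no legal moves → stalemate.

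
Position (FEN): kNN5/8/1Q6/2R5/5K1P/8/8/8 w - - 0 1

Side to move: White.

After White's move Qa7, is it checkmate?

After Qa7: black king on a8; in check: yes, from the white queen on a7.
King squares — a7: attacked by Nc8; b7: attacked by Qa7; b8: attacked by Qa7.
Black has no legal moves → checkmate.

yes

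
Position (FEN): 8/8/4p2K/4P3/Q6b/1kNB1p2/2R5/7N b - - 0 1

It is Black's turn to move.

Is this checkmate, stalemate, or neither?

checkmate

Black to move; black king on b3.
In check: yes, from the white queen on a4.
King squares — a2: attacked by Rc2; b2: attacked by Rc2; c2: attacked by Bd3; a3: attacked by Qa4; c3: attacked by Rc2; a4: attacked by Nc3; b4: attacked by Qa4; c4: attacked by Bd3.
Legal moves for Black: none.
In check with no legal moves → checkmate.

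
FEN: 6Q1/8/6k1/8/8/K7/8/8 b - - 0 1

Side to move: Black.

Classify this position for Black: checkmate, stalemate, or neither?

neither

Black to move; black king on g6.
In check: yes, from the white queen on g8.
King squares — f5: available; g5: attacked by Qg8; h5: available; f6: available; h6: available; f7: attacked by Qg8; g7: attacked by Qg8; h7: attacked by Qg8.
Legal moves for Black: Kh6, Kf6, Kh5, Kf5.
Black is in check but has 4 legal moves → neither.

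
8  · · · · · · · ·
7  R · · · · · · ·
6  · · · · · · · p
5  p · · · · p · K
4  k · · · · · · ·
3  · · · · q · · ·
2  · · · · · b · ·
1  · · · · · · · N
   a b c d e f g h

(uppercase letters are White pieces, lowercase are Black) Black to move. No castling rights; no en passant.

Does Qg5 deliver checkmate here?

yes

After Qg5: white king on h5; in check: yes, from the black queen on g5.
King squares — g4: attacked by Pf5; h4: attacked by Bf2; g5: attacked by Ph6; g6: attacked by Qg5; h6: attacked by Qg5.
White has no legal moves → checkmate.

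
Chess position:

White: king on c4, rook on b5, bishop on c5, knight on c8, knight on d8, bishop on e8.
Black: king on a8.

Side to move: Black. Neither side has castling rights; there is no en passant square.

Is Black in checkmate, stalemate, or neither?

stalemate

Black to move; black king on a8.
In check: no.
King squares — a7: attacked by Bc5; b7: attacked by Rb5; b8: attacked by Rb5.
Legal moves for Black: none.
Not in check and no legal moves → stalemate.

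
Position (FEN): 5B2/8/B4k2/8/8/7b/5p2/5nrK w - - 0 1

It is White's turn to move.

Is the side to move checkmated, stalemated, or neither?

White to move; white king on h1.
In check: yes, from the black rook on g1.
King squares — g1: attacked by Pf2; g2: attacked by Rg1; h2: attacked by Nf1.
Legal moves for White: none.
In check with no legal moves → checkmate.

checkmate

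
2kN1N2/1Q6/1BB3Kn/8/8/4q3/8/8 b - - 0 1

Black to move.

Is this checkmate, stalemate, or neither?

checkmate

Black to move; black king on c8.
In check: yes, from the white queen on b7.
King squares — b7: attacked by Bc6; c7: attacked by Bb6; d7: attacked by Bc6; b8: attacked by Qb7; d8: attacked by Bb6.
Legal moves for Black: none.
In check with no legal moves → checkmate.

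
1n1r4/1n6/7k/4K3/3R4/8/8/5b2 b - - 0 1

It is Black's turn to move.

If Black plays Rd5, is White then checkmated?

no

After Rd5: white king on e5; in check: yes, from the black rook on d5.
White has 6 legal replies: Kf6, Ke6, Kxd5, Kf4, Ke4, Rxd5.
In check but a legal move exists → not checkmate.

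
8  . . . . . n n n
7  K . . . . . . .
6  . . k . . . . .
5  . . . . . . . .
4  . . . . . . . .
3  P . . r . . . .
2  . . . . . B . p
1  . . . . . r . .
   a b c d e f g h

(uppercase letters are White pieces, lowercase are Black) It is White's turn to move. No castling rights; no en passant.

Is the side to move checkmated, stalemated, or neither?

White to move; white king on a7.
In check: no.
Legal moves for White: Kb8, Ka8, Ka6, Bb6, Bc5, Bh4, Bd4, Bg3, Be3, Bg1, Be1, a4.
White has 12 legal moves and is not in check → neither.

neither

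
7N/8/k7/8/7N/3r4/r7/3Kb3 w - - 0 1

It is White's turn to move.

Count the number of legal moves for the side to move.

White to move; king on d1.
In check: yes, from the black rook on d3.
Legal moves: Kxe1, Kc1.
Count: 2.

2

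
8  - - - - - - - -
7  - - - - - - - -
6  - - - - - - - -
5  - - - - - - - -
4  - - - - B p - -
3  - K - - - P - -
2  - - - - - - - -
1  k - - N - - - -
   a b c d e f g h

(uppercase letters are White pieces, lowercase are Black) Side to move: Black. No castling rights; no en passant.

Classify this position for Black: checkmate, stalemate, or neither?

stalemate

Black to move; black king on a1.
In check: no.
King squares — b1: attacked by Be4; a2: attacked by Kb3; b2: attacked by Nd1.
Legal moves for Black: none.
Not in check and no legal moves → stalemate.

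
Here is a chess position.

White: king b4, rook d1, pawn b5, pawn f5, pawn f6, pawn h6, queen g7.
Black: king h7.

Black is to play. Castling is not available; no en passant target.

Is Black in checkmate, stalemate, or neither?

Black to move; black king on h7.
In check: yes, from the white queen on g7.
King squares — g6: attacked by Pf5; h6: attacked by Qg7; g7: attacked by Pf6; g8: attacked by Qg7; h8: attacked by Qg7.
Legal moves for Black: none.
In check with no legal moves → checkmate.

checkmate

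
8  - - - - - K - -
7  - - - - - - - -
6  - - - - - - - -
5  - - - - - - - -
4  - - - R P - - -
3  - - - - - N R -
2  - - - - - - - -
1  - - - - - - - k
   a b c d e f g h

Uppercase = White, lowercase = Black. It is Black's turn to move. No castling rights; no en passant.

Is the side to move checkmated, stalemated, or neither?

stalemate

Black to move; black king on h1.
In check: no.
King squares — g1: attacked by Nf3; g2: attacked by Rg3; h2: attacked by Nf3.
Legal moves for Black: none.
Not in check and no legal moves → stalemate.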